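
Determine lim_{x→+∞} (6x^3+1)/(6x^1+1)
This is an ∞/∞ indeterminate form as x → +∞.
Divide numerator and denominator by x^3 and let the lower-order terms vanish; the numerator's degree 3 exceeds the denominator's degree 1, so the quotient diverges.
Limit = ∞.

Final answer: ∞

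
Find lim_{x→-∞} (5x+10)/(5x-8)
Evaluate the dominant behaviour as x → -∞; each term tends to a finite value or vanishes.
Limit = 1.

Final answer: 1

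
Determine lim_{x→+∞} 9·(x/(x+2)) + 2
Evaluate the dominant behaviour as x → +∞; each term tends to a finite value or vanishes.
Limit = 11.

Final answer: 11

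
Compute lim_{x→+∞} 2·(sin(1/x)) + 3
Evaluate the dominant behaviour as x → +∞; each term tends to a finite value or vanishes.
Limit = 3.

Final answer: 3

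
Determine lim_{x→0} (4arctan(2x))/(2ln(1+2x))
Both numerator and denominator → 0 as x → 0; this is a 0/0 indeterminate form.
Expand each to leading order near x = 0: numerator ~ 8·x, denominator ~ 4·x.
The limit of the ratio is 2.

Final answer: 2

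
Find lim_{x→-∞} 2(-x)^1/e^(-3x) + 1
The quotient is an ∞/∞ indeterminate form as x → -∞.
Compare growth rates of the dominant terms (exponentials ≫ polynomials ≫ logarithms), or apply L'Hôpital's rule; the quotient → 0.
Adding the constant: 0 + 1 = 1. Limit = 1.

Final answer: 1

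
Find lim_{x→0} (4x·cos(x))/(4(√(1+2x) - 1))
Both numerator and denominator → 0 as x → 0; this is a 0/0 indeterminate form.
Expand each to leading order near x = 0: numerator ~ 4·x, denominator ~ 4·x.
The limit of the ratio is 1.

Final answer: 1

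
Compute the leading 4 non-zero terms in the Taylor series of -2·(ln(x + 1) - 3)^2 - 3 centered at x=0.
6·x^3 - 8·x^2 + 12·x - 21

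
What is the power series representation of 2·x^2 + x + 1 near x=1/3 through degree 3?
14/9 + 7·(x - 1/3)/3 + 2·(x - 1/3)^2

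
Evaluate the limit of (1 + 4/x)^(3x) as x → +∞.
As x → +∞: write (1 + 4/x)^(3x) = ((1 + 4/x)^x)^3 → (e^4)^3 = e^12.
Limit = e^(12).

Final answer: e^(12)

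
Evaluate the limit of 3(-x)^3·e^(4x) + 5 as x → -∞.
The product is a 0·∞ indeterminate form at x → -∞.
Rewrite the product as 3(-x)^3 / e^(-4x) (an ∞/∞ form) and apply L'Hôpital, or use the standard hierarchy e^(4|x|) ≫ |(-x)^3| as x → -∞.
The indeterminate product → 0, so the limit = 5.

Final answer: 5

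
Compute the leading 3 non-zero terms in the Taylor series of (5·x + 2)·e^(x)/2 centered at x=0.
3·x^2 + 7·x/2 + 1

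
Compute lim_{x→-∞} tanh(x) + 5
Evaluate the dominant behaviour as x → -∞; each term tends to a finite value or vanishes.
Limit = 4.

Final answer: 4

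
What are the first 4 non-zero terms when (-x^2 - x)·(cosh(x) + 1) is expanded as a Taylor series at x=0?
-x^4/2 - x^3/2 - 2·x^2 - 2·x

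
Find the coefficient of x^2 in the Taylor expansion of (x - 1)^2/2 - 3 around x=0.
Expand to order 2: (x - 1)^2/2 - 3 = x^2/2 - x - 5/2 + O(x^3).
The coefficient of x^2 is 1/2.

Final answer: 1/2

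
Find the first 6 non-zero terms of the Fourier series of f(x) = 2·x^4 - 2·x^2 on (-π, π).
(104 - 16·π^2)·cos(x) + (-8 + 4·π^2)·cos(2·x) + (56/27 - 16·π^2/9)·cos(3·x) + (-7/8 + π^2)·cos(4·x) + (296/625 - 16·π^2/25)·cos(5·x) - 2·π^2/3 + 2·π^4/5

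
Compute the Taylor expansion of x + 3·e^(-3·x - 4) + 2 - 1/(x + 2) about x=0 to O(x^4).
x^3·(1/16 - 27·e^(-4)/2) + x^2·(-1/8 + 27·e^(-4)/2) + x·(5/4 - 9·e^(-4)) + 3·e^(-4) + 3/2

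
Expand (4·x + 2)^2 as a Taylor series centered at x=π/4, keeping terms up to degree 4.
4 + π^2 + 4·π + (16 + 8·π)·(x - π/4) + 16·(x - π/4)^2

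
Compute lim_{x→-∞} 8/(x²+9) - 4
Evaluate the dominant behaviour as x → -∞; each term tends to a finite value or vanishes.
Limit = -4.

Final answer: -4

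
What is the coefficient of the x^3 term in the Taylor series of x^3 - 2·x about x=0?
Expand to order 3: x^3 - 2·x = x^3 - 2·x + O(x^4).
The coefficient of x^3 is 1.

Final answer: 1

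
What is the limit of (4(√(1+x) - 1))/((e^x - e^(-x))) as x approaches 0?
Both numerator and denominator → 0 as x → 0; this is a 0/0 indeterminate form.
Expand each to leading order near x = 0: numerator ~ 2·x, denominator ~ 2·x.
The limit of the ratio is 1.

Final answer: 1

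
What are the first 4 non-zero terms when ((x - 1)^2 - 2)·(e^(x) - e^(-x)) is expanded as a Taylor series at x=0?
-2·x^4/3 + 5·x^3/3 - 4·x^2 - 2·x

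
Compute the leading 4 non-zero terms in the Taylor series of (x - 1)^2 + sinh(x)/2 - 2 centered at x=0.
x^3/12 + x^2 - 3·x/2 - 1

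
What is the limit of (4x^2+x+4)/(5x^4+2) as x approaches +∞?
This is an ∞/∞ indeterminate form as x → +∞.
Divide numerator and denominator by x^4 and let the lower-order terms vanish; the numerator's degree 2 is below the denominator's degree 4, so the quotient → 0.
Limit = 0.

Final answer: 0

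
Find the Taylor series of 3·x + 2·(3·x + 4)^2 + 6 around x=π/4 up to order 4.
9·π^2/8 + 38 + 51·π/4 + (9·π + 51)·(x - π/4) + 18·(x - π/4)^2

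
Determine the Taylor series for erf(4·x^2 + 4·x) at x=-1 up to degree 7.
-8·(x + 1)/√(π) + 8·(x + 1)^2/√(π) + 128·(x + 1)^3/(3·√(π)) - 128·(x + 1)^4/√(π) - 384·(x + 1)^5/(5·√(π)) + 2944·(x + 1)^6/(3·√(π)) - 26624·(x + 1)^7/(21·√(π))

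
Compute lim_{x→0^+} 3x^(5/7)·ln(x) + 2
The product is a 0·∞ indeterminate form at x → 0⁺.
Rewrite the product as 3·ln(x) / x^(-5/7) and apply L'Hôpital, or use the standard hierarchy x^(-5/7) ≫ |ln x| as x → 0⁺.
The indeterminate product → 0, so the limit = 2.

Final answer: 2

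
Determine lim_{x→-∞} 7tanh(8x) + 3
Evaluate the dominant behaviour as x → -∞; each term tends to a finite value or vanishes.
Limit = -4.

Final answer: -4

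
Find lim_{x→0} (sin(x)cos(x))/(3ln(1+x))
Both numerator and denominator → 0 as x → 0; this is a 0/0 indeterminate form.
Expand each to leading order near x = 0: numerator ~ x, denominator ~ 3·x.
The limit of the ratio is 1/3.

Final answer: 1/3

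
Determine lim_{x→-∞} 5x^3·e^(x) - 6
The product is a 0·∞ indeterminate form at x → -∞.
Rewrite the product as 5x^3 / e^(-x) (an ∞/∞ form) and apply L'Hôpital, or use the standard hierarchy e^(|x|) ≫ |x^3| as x → -∞.
The indeterminate product → 0, so the limit = -6.

Final answer: -6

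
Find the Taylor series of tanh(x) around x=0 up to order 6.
2·x^5/15 - x^3/3 + x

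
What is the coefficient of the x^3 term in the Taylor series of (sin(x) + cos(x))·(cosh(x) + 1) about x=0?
Expand to order 3: (sin(x) + cos(x))·(cosh(x) + 1) = x^3/6 - x^2/2 + 2·x + 2 + O(x^4).
The coefficient of x^3 is 1/6.

Final answer: 1/6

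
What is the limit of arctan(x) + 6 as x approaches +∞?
Evaluate the dominant behaviour as x → +∞; each term tends to a finite value or vanishes.
Limit = π/2 + 6.

Final answer: π/2 + 6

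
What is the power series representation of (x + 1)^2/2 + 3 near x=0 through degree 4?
x^2/2 + x + 7/2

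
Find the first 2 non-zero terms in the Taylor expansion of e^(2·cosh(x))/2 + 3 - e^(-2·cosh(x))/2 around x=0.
x^2·(e^(-2)/2 + e^(2)/2) - e^(-2)/2 + 3 + e^(2)/2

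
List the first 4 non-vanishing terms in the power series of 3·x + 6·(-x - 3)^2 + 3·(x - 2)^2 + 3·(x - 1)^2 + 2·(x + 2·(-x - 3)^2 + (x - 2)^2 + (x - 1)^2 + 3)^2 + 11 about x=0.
112·x^3 + 526·x^2 + 749·x + 1432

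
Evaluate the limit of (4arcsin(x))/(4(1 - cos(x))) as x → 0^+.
Both numerator and denominator → 0 as x → 0^+; this is a 0/0 indeterminate form.
Expand each to leading order near x = 0: numerator ~ 4·x, denominator ~ 2·x^2.
The limit of the ratio is ∞.

Final answer: ∞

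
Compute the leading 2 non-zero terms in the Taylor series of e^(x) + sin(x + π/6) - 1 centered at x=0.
x·(√(3)/2 + 1) + 1/2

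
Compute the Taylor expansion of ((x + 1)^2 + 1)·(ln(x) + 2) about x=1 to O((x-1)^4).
10 + 13·(x - 1) + 7·(x - 1)^2/2 + 2·(x - 1)^3/3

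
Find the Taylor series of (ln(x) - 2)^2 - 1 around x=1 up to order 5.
3 - 4·(x - 1) + 3·(x - 1)^2 - 7·(x - 1)^3/3 + 23·(x - 1)^4/12 - 49·(x - 1)^5/30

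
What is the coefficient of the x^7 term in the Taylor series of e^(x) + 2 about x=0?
Expand to order 7: e^(x) + 2 = x^7/5040 + x^6/720 + x^5/120 + x^4/24 + x^3/6 + x^2/2 + x + 3 + O(x^8).
The coefficient of x^7 is 1/5040.

Final answer: 1/5040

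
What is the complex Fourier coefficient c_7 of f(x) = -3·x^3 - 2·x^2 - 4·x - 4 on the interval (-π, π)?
Compute the real Fourier coefficients first: a_7 = 8/49, b_7 = -6·π^2/7 - 356/343.
Then c_7 = (a_7 − i·b_7)/2 = 4/49 + 178·i/343 + 3·i·π^2/7.

Final answer: 4/49 + 178·i/343 + 3·i·π^2/7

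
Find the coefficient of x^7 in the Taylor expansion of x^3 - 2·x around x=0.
Expand to order 7: x^3 - 2·x = x^3 - 2·x + O(x^8).
The coefficient of x^7 is 0.

Final answer: 0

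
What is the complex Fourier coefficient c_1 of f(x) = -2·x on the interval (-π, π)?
Compute the real Fourier coefficients first: a_1 = 0, b_1 = -4.
Then c_1 = (a_1 − i·b_1)/2 = 2·i.

Final answer: 2·i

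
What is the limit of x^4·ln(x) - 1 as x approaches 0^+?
The product is a 0·∞ indeterminate form at x → 0⁺.
Rewrite the product as ln(x) / x^(-4) and apply L'Hôpital, or use the standard hierarchy x^(-4) ≫ |ln x| as x → 0⁺.
The indeterminate product → 0, so the limit = -1.

Final answer: -1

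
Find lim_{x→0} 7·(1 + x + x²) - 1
Direct substitution at x = 0 gives 6.

Final answer: 6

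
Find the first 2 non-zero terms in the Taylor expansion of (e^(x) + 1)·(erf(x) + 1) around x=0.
x·(1 + 4/√(π)) + 2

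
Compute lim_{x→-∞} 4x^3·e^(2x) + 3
The product is a 0·∞ indeterminate form at x → -∞.
Rewrite the product as 4x^3 / e^(-2x) (an ∞/∞ form) and apply L'Hôpital, or use the standard hierarchy e^(2|x|) ≫ |x^3| as x → -∞.
The indeterminate product → 0, so the limit = 3.

Final answer: 3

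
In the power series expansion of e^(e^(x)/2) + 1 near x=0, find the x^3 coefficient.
Expand to order 3: e^(e^(x)/2) + 1 = 11·x^3·e^(1/2)/48 + 3·x^2·e^(1/2)/8 + x·e^(1/2)/2 + 1 + e^(1/2) + O(x^4).
The coefficient of x^3 is 11·e^(1/2)/48.

Final answer: 11·e^(1/2)/48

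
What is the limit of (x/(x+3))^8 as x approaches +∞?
As x → +∞: x/(x+3) = 1/(1 + 3/x) → 1, and the 8th power of a limit-1 base also → 1.
Limit = 1.

Final answer: 1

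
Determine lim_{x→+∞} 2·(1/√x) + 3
Evaluate the dominant behaviour as x → +∞; each term tends to a finite value or vanishes.
Limit = 3.

Final answer: 3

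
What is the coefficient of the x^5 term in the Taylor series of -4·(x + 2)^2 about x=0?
Expand to order 5: -4·(x + 2)^2 = -4·x^2 - 16·x - 16 + O(x^6).
The coefficient of x^5 is 0.

Final answer: 0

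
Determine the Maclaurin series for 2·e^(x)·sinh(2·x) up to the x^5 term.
61·x^5/30 + 10·x^4/3 + 14·x^3/3 + 4·x^2 + 4·x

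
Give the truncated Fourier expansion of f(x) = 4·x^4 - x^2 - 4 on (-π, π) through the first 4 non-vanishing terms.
(196 - 32·π^2)·cos(x) + (-13 + 8·π^2)·cos(2·x) + (76/27 - 32·π^2/9)·cos(3·x) - 4 - π^2/3 + 4·π^4/5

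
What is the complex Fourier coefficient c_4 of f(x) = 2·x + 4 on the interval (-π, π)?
Compute the real Fourier coefficients first: a_4 = 0, b_4 = -1.
Then c_4 = (a_4 − i·b_4)/2 = i/2.

Final answer: i/2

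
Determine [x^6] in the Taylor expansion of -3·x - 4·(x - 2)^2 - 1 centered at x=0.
Expand to order 6: -3·x - 4·(x - 2)^2 - 1 = -4·x^2 + 13·x - 17 + O(x^7).
The coefficient of x^6 is 0.

Final answer: 0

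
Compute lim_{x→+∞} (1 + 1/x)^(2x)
As x → +∞: write (1 + 1/x)^(2x) = ((1 + 1/x)^x)^2 → (e^1)^2 = e^2.
Limit = e^(2).

Final answer: e^(2)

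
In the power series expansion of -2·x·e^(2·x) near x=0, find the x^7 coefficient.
Expand to order 7: -2·x·e^(2·x) = -8·x^7/45 - 8·x^6/15 - 4·x^5/3 - 8·x^4/3 - 4·x^3 - 4·x^2 - 2·x + O(x^8).
The coefficient of x^7 is -8/45.

Final answer: -8/45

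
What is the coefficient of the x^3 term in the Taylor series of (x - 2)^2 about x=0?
Expand to order 3: (x - 2)^2 = x^2 - 4·x + 4 + O(x^4).
The coefficient of x^3 is 0.

Final answer: 0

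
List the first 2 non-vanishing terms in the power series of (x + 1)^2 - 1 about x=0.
x^2 + 2·x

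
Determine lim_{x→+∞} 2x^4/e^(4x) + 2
The quotient is an ∞/∞ indeterminate form as x → +∞.
The exponential denominator e^(4x) dominates the polynomial numerator (e^x ≫ x^4 as x → ∞), so the quotient → 0.
Adding the constant: 0 + 2 = 2. Limit = 2.

Final answer: 2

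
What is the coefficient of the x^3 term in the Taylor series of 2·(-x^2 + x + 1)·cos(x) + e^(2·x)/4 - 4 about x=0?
Expand to order 3: 2·(-x^2 + x + 1)·cos(x) + e^(2·x)/4 - 4 = -2·x^3/3 - 5·x^2/2 + 5·x/2 - 7/4 + O(x^4).
The coefficient of x^3 is -2/3.

Final answer: -2/3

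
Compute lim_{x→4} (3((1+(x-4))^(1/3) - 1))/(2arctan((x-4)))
Both numerator and denominator → 0 as x → 4; this is a 0/0 indeterminate form.
Expand each to leading order near x = 4: numerator ~ (x - 4), denominator ~ 2·(x - 4).
The limit of the ratio is 1/2.

Final answer: 1/2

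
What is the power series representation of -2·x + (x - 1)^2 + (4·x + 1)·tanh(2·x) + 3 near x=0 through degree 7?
-2176·x^7/315 + 256·x^6/15 + 64·x^5/15 - 32·x^4/3 - 8·x^3/3 + 9·x^2 - 2·x + 4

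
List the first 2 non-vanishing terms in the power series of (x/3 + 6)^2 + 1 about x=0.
4·x + 37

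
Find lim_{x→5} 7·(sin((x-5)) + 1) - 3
Direct substitution at x = 5 gives 4.

Final answer: 4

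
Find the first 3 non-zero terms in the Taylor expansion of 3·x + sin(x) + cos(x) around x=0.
-x^2/2 + 4·x + 1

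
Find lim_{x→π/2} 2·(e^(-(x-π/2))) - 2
Direct substitution at x = π/2 gives 0.

Final answer: 0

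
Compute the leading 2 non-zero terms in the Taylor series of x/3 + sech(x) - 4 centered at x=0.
x/3 - 3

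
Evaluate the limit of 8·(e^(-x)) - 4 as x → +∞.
Evaluate the dominant behaviour as x → +∞; each term tends to a finite value or vanishes.
Limit = -4.

Final answer: -4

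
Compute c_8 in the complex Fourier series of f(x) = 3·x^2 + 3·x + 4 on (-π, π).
Compute the real Fourier coefficients first: a_8 = 3/16, b_8 = -3/4.
Then c_8 = (a_8 − i·b_8)/2 = 3/32 + 3·i/8.

Final answer: 3/32 + 3·i/8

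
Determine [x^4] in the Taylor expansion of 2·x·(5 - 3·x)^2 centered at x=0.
Expand to order 4: 2·x·(5 - 3·x)^2 = 18·x^3 - 60·x^2 + 50·x + O(x^5).
The coefficient of x^4 is 0.

Final answer: 0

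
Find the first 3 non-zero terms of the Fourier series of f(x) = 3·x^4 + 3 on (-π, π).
(144 - 24·π^2)·cos(x) + (-9 + 6·π^2)·cos(2·x) + 3 + 3·π^4/5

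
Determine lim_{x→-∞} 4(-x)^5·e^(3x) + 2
The product is a 0·∞ indeterminate form at x → -∞.
Rewrite the product as 4(-x)^5 / e^(-3x) (an ∞/∞ form) and apply L'Hôpital, or use the standard hierarchy e^(3|x|) ≫ |(-x)^5| as x → -∞.
The indeterminate product → 0, so the limit = 2.

Final answer: 2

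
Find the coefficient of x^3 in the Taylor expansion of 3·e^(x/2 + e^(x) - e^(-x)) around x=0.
Expand to order 3: 3·e^(x/2 + e^(x) - e^(-x)) = 141·x^3/16 + 75·x^2/8 + 15·x/2 + 3 + O(x^4).
The coefficient of x^3 is 141/16.

Final answer: 141/16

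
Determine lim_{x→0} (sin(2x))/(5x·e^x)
Both numerator and denominator → 0 as x → 0; this is a 0/0 indeterminate form.
Expand each to leading order near x = 0: numerator ~ 2·x, denominator ~ 5·x.
The limit of the ratio is 2/5.

Final answer: 2/5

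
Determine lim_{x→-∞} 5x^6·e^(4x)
This is a 0·∞ indeterminate form at x → -∞.
Rewrite the product as 5x^6 / e^(-4x) (an ∞/∞ form) and apply L'Hôpital, or use the standard hierarchy e^(4|x|) ≫ |x^6| as x → -∞.
The indeterminate product → 0, so the limit = 0.

Final answer: 0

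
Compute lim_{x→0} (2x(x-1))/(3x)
Both numerator and denominator → 0 as x → 0; this is a 0/0 indeterminate form.
Expand each to leading order near x = 0: numerator ~ -2·x, denominator ~ 3·x.
The limit of the ratio is -2/3.

Final answer: -2/3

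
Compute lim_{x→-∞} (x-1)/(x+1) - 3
Evaluate the dominant behaviour as x → -∞; each term tends to a finite value or vanishes.
Limit = -2.

Final answer: -2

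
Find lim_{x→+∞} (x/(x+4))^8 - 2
As x → +∞: x/(x+4) = 1/(1 + 4/x) → 1, and the 8th power of a limit-1 base also → 1; with the additive constant, 1 - 2 = -1.
Limit = -1.

Final answer: -1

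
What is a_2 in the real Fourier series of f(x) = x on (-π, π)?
a_2 = (1/π) ∫_{-π}^{π} f(x)·cos(2x) dx.
Evaluate the integral (use parity and integration by parts as needed): a_2 = 0.

Final answer: 0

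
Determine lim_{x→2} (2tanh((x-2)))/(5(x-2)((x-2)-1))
Both numerator and denominator → 0 as x → 2; this is a 0/0 indeterminate form.
Expand each to leading order near x = 2: numerator ~ 2·(x - 2), denominator ~ -5·(x - 2).
The limit of the ratio is -2/5.

Final answer: -2/5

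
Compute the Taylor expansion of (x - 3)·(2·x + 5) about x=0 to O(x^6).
2·x^2 - x - 15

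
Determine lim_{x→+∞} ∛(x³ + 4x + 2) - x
This is an ∞ − ∞ indeterminate form.
Multiply by (A² + AB + B²)/(A² + AB + B²) where A = ∛(x³+4x + 2), B = x to use A³ − B³ = (A−B)(A²+AB+B²); the x³ terms cancel, leaving (4x + 2)/(A²+AB+B²) with denominator ~ 3x², so the limit is 0.
Limit = 0.

Final answer: 0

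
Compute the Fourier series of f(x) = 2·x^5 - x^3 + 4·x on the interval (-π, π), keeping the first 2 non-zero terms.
(-82·π^2 + 4·π^4 + 500)·sin(x) + (-2·π^4 - 41/2 + 11·π^2)·sin(2·x)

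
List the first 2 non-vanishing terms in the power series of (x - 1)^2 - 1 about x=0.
x^2 - 2·x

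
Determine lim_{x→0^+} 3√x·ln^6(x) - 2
The product is a 0·∞ indeterminate form at x → 0⁺.
Rewrite the product as 3·ln^6(x) / x^(-1/2) and apply L'Hôpital, or use the standard hierarchy x^(-1/2) ≫ |ln x|^6 as x → 0⁺.
The indeterminate product → 0, so the limit = -2.

Final answer: -2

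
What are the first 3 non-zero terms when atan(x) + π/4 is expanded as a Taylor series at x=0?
-x^3/3 + x + π/4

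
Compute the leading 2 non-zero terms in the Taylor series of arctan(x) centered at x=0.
-x^3/3 + x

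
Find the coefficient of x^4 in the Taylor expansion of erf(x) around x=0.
Expand to order 4: erf(x) = -2·x^3/(3·√(π)) + 2·x/√(π) + O(x^5).
The coefficient of x^4 is 0.

Final answer: 0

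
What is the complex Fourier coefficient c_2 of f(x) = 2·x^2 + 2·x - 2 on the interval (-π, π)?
Compute the real Fourier coefficients first: a_2 = 2, b_2 = -2.
Then c_2 = (a_2 − i·b_2)/2 = 1 + i.

Final answer: 1 + i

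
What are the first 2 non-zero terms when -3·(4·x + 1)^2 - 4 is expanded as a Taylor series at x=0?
-24·x - 7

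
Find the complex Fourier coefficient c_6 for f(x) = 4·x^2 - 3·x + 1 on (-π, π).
Compute the real Fourier coefficients first: a_6 = 4/9, b_6 = 1.
Then c_6 = (a_6 − i·b_6)/2 = 2/9 - i/2.

Final answer: 2/9 - i/2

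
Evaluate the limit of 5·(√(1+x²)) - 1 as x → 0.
Direct substitution at x = 0 gives 4.

Final answer: 4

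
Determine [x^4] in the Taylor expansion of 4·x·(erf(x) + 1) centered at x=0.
Expand to order 4: 4·x·(erf(x) + 1) = -8·x^4/(3·√(π)) + 8·x^2/√(π) + 4·x + O(x^5).
The coefficient of x^4 is -8/(3·√(π)).

Final answer: -8/(3·√(π))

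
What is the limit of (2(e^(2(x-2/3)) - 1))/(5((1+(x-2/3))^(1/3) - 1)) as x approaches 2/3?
Both numerator and denominator → 0 as x → 2/3; this is a 0/0 indeterminate form.
Expand each to leading order near x = 2/3: numerator ~ 4·(x - 2/3), denominator ~ 5·(x - 2/3)/3.
The limit of the ratio is 12/5.

Final answer: 12/5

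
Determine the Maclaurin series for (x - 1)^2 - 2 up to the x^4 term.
x^2 - 2·x - 1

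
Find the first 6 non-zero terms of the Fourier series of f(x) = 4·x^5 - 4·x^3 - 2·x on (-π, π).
(-168·π^2 + 8·π^4 + 1004)·sin(x) + (-4·π^4 - 34 + 24·π^2)·sin(2·x) + (-232·π^2/27 + 356/81 + 8·π^4/3)·sin(3·x) + (-2·π^4 - 11/16 + 9·π^2/2)·sin(4·x) + (-72·π^2/25 - 68/625 + 8·π^4/5)·sin(5·x) + (-4·π^4/3 + 26/81 + 56·π^2/27)·sin(6·x)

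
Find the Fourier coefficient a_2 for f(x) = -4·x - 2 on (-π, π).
a_2 = (1/π) ∫_{-π}^{π} f(x)·cos(2x) dx.
Evaluate the integral (use parity and integration by parts as needed): a_2 = 0.

Final answer: 0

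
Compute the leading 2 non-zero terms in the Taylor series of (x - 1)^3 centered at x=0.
3·x - 1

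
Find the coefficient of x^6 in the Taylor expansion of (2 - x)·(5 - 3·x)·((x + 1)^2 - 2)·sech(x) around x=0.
Expand to order 6: (2 - x)·(5 - 3·x)·((x + 1)^2 - 2)·sech(x) = -34·x^6/9 + 215·x^5/24 + 101·x^4/12 - 41·x^3/2 - 10·x^2 + 31·x - 10 + O(x^7).
The coefficient of x^6 is -34/9.

Final answer: -34/9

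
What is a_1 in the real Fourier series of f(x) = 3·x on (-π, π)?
a_1 = (1/π) ∫_{-π}^{π} f(x)·cos(1x) dx.
Evaluate the integral (use parity and integration by parts as needed): a_1 = 0.

Final answer: 0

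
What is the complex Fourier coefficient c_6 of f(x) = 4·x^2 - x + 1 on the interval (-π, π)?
Compute the real Fourier coefficients first: a_6 = 4/9, b_6 = 1/3.
Then c_6 = (a_6 − i·b_6)/2 = 2/9 - i/6.

Final answer: 2/9 - i/6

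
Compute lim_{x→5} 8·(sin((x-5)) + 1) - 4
Direct substitution at x = 5 gives 4.

Final answer: 4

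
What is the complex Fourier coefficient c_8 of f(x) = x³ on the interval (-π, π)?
Compute the real Fourier coefficients first: a_8 = 0, b_8 = 3/128 - π^2/4.
Then c_8 = (a_8 − i·b_8)/2 = -3·i/256 + i·π^2/8.

Final answer: -3·i/256 + i·π^2/8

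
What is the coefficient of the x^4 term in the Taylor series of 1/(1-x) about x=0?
Expand to order 4: 1/(1-x) = x^4 + x^3 + x^2 + x + 1 + O(x^5).
The coefficient of x^4 is 1.

Final answer: 1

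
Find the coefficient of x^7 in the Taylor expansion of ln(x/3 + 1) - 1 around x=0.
Expand to order 7: ln(x/3 + 1) - 1 = x^7/15309 - x^6/4374 + x^5/1215 - x^4/324 + x^3/81 - x^2/18 + x/3 - 1 + O(x^8).
The coefficient of x^7 is 1/15309.

Final answer: 1/15309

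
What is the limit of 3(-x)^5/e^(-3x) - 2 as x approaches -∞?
The quotient is an ∞/∞ indeterminate form as x → -∞.
Compare growth rates of the dominant terms (exponentials ≫ polynomials ≫ logarithms), or apply L'Hôpital's rule; the quotient → 0.
Adding the constant: 0 - 2 = -2. Limit = -2.

Final answer: -2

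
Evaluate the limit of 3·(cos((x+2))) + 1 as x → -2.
Direct substitution at x = -2 gives 4.

Final answer: 4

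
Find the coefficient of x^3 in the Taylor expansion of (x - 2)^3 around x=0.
Expand to order 3: (x - 2)^3 = x^3 - 6·x^2 + 12·x - 8 + O(x^4).
The coefficient of x^3 is 1.

Final answer: 1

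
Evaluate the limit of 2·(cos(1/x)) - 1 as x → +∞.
Evaluate the dominant behaviour as x → +∞; each term tends to a finite value or vanishes.
Limit = 1.

Final answer: 1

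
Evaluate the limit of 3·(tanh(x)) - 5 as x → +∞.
Evaluate the dominant behaviour as x → +∞; each term tends to a finite value or vanishes.
Limit = -2.

Final answer: -2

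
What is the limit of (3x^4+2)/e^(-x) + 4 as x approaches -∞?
The quotient is an ∞/∞ indeterminate form as x → -∞.
Compare growth rates of the dominant terms (exponentials ≫ polynomials ≫ logarithms), or apply L'Hôpital's rule; the quotient → 0.
Adding the constant: 0 + 4 = 4. Limit = 4.

Final answer: 4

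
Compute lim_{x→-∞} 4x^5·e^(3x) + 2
The product is a 0·∞ indeterminate form at x → -∞.
Rewrite the product as 4x^5 / e^(-3x) (an ∞/∞ form) and apply L'Hôpital, or use the standard hierarchy e^(3|x|) ≫ |x^5| as x → -∞.
The indeterminate product → 0, so the limit = 2.

Final answer: 2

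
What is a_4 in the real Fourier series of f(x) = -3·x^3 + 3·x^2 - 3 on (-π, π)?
a_4 = (1/π) ∫_{-π}^{π} f(x)·cos(4x) dx.
Evaluate the integral (use parity and integration by parts as needed): a_4 = 3/4.

Final answer: 3/4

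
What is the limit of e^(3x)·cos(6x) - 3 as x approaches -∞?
Evaluate the dominant behaviour as x → -∞; each term tends to a finite value or vanishes.
Limit = -3.

Final answer: -3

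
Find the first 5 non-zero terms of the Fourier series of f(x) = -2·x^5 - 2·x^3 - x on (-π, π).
(-458 - 4·π^4 + 76·π^2)·sin(x) + (-8·π^2 + 13 + 2·π^4)·sin(2·x) + (-4·π^4/3 - 142/81 + 44·π^2/27)·sin(3·x) + (-π^2/4 + 19/32 + π^4)·sin(4·x) + (-4·π^4/5 - 4·π^2/25 - 226/625)·sin(5·x)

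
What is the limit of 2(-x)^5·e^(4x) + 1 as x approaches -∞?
The product is a 0·∞ indeterminate form at x → -∞.
Rewrite the product as 2(-x)^5 / e^(-4x) (an ∞/∞ form) and apply L'Hôpital, or use the standard hierarchy e^(4|x|) ≫ |(-x)^5| as x → -∞.
The indeterminate product → 0, so the limit = 1.

Final answer: 1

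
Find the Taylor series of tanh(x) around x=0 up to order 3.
-x^3/3 + x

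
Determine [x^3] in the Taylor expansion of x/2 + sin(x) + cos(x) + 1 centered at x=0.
Expand to order 3: x/2 + sin(x) + cos(x) + 1 = -x^3/6 - x^2/2 + 3·x/2 + 2 + O(x^4).
The coefficient of x^3 is -1/6.

Final answer: -1/6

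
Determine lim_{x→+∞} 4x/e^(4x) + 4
The quotient is an ∞/∞ indeterminate form as x → +∞.
The exponential denominator e^(4x) dominates the polynomial numerator (e^x ≫ x as x → ∞), so the quotient → 0.
Adding the constant: 0 + 4 = 4. Limit = 4.

Final answer: 4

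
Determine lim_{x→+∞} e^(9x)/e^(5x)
This is an ∞/∞ indeterminate form as x → +∞.
Rewrite e^(9x)/e^(5x) = e^((9−5)x) = e^(4x); the exponent coefficient is 4 > 0 so e^(4x) → ∞.
Limit = ∞.

Final answer: ∞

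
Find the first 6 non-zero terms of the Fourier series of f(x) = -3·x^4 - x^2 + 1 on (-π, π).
(-140 + 24·π^2)·cos(x) + (8 - 6·π^2)·cos(2·x) + (-4/3 + 8·π^2/3)·cos(3·x) + (5/16 - 3·π^2/2)·cos(4·x) + (-44/625 + 24·π^2/25)·cos(5·x) - 3·π^4/5 - π^2/3 + 1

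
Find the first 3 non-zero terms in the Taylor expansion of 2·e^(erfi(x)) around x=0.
4·x^2/π + 4·x/√(π) + 2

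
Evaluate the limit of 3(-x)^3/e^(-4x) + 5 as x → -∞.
The quotient is an ∞/∞ indeterminate form as x → -∞.
Compare growth rates of the dominant terms (exponentials ≫ polynomials ≫ logarithms), or apply L'Hôpital's rule; the quotient → 0.
Adding the constant: 0 + 5 = 5. Limit = 5.

Final answer: 5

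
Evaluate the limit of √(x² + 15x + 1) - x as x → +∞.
This is an ∞ − ∞ indeterminate form.
Multiply and divide by the conjugate √(x²+15x + 1) + x; the x² terms cancel, leaving (15x + 1)/(√(x²+15x + 1)+x) → 15/2.
Limit = 15/2.

Final answer: 15/2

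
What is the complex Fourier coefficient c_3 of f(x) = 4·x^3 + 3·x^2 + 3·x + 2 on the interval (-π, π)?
Compute the real Fourier coefficients first: a_3 = -4/3, b_3 = 2/9 + 8·π^2/3.
Then c_3 = (a_3 − i·b_3)/2 = -2/3 - 4·i·π^2/3 - i/9.

Final answer: -2/3 - 4·i·π^2/3 - i/9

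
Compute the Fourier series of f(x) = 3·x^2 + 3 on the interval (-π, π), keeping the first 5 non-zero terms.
-12·cos(x) + 3·cos(2·x) - 4·cos(3·x)/3 + 3·cos(4·x)/4 + 3 + π^2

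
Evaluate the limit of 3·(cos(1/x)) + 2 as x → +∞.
Evaluate the dominant behaviour as x → +∞; each term tends to a finite value or vanishes.
Limit = 5.

Final answer: 5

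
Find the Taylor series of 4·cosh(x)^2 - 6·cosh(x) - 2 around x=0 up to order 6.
61·x^6/360 + 13·x^4/12 + x^2 - 4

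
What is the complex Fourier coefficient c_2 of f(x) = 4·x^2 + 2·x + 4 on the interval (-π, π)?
Compute the real Fourier coefficients first: a_2 = 4, b_2 = -2.
Then c_2 = (a_2 − i·b_2)/2 = 2 + i.

Final answer: 2 + i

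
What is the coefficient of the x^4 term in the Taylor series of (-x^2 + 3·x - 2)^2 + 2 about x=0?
Expand to order 4: (-x^2 + 3·x - 2)^2 + 2 = x^4 - 6·x^3 + 13·x^2 - 12·x + 6 + O(x^5).
The coefficient of x^4 is 1.

Final answer: 1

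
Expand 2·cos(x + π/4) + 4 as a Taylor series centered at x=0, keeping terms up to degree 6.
-√(2)·x^6/720 - √(2)·x^5/120 + √(2)·x^4/24 + √(2)·x^3/6 - √(2)·x^2/2 - √(2)·x + √(2) + 4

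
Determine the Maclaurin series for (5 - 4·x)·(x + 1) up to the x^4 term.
-4·x^2 + x + 5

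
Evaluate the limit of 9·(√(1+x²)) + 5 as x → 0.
Direct substitution at x = 0 gives 14.

Final answer: 14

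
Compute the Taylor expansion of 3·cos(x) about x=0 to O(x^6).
x^4/8 - 3·x^2/2 + 3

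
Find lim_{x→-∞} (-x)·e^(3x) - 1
The product is a 0·∞ indeterminate form at x → -∞.
Rewrite the product as (-x) / e^(-3x) (an ∞/∞ form) and apply L'Hôpital, or use the standard hierarchy e^(3|x|) ≫ |(-x)| as x → -∞.
The indeterminate product → 0, so the limit = -1.

Final answer: -1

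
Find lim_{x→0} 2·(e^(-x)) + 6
Direct substitution at x = 0 gives 8.

Final answer: 8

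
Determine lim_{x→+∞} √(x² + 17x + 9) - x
This is an ∞ − ∞ indeterminate form.
Multiply and divide by the conjugate √(x²+17x + 9) + x; the x² terms cancel, leaving (17x + 9)/(√(x²+17x + 9)+x) → 17/2.
Limit = 17/2.

Final answer: 17/2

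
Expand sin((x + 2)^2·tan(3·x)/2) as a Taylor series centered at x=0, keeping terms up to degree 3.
-33·x^3/2 + 6·x^2 + 6·x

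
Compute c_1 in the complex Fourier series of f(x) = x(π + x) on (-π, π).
Compute the real Fourier coefficients first: a_1 = -4, b_1 = 2·π.
Then c_1 = (a_1 − i·b_1)/2 = -2 - i·π.

Final answer: -2 - i·π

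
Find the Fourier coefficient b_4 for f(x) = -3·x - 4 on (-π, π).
b_4 = (1/π) ∫_{-π}^{π} f(x)·sin(4x) dx.
Evaluate the integral (use parity and integration by parts as needed): b_4 = 3/2.

Final answer: 3/2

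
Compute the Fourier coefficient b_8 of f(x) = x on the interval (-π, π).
b_8 = (1/π) ∫_{-π}^{π} f(x)·sin(8x) dx.
Evaluate the integral (use parity and integration by parts as needed): b_8 = -1/4.

Final answer: -1/4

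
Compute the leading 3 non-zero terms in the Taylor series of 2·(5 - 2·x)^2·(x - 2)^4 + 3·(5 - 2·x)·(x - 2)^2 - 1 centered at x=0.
2647·x^2 - 2324·x + 859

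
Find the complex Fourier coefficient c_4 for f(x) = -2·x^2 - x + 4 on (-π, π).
Compute the real Fourier coefficients first: a_4 = -1/2, b_4 = 1/2.
Then c_4 = (a_4 − i·b_4)/2 = -1/4 - i/4.

Final answer: -1/4 - i/4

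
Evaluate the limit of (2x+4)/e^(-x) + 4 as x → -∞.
The quotient is an ∞/∞ indeterminate form as x → -∞.
Compare growth rates of the dominant terms (exponentials ≫ polynomials ≫ logarithms), or apply L'Hôpital's rule; the quotient → 0.
Adding the constant: 0 + 4 = 4. Limit = 4.

Final answer: 4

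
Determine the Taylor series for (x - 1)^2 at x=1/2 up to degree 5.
1/4 - (x - 1/2) + (x - 1/2)^2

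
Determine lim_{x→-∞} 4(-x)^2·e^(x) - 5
The product is a 0·∞ indeterminate form at x → -∞.
Rewrite the product as 4(-x)^2 / e^(-x) (an ∞/∞ form) and apply L'Hôpital, or use the standard hierarchy e^(|x|) ≫ |(-x)^2| as x → -∞.
The indeterminate product → 0, so the limit = -5.

Final answer: -5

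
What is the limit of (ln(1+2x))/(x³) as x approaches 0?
Both numerator and denominator → 0 as x → 0; this is a 0/0 indeterminate form.
Expand each to leading order near x = 0: numerator ~ 2·x, denominator ~ x^3.
The limit of the ratio is ∞.

Final answer: ∞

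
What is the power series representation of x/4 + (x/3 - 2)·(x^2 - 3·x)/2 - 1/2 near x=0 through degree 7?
x^3/6 - 3·x^2/2 + 13·x/4 - 1/2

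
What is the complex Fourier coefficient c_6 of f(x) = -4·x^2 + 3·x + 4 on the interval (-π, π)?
Compute the real Fourier coefficients first: a_6 = -4/9, b_6 = -1.
Then c_6 = (a_6 − i·b_6)/2 = -2/9 + i/2.

Final answer: -2/9 + i/2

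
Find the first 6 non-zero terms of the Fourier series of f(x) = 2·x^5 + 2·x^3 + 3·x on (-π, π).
(-76·π^2 + 4·π^4 + 462)·sin(x) + (-2·π^4 - 15 + 8·π^2)·sin(2·x) + (-44·π^2/27 + 250/81 + 4·π^4/3)·sin(3·x) + (-π^4 - 51/32 + π^2/4)·sin(4·x) + (726/625 + 4·π^2/25 + 4·π^4/5)·sin(5·x) + (-2·π^4/3 - 8·π^2/27 - 77/81)·sin(6·x)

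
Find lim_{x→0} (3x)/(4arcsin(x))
Both numerator and denominator → 0 as x → 0; this is a 0/0 indeterminate form.
Expand each to leading order near x = 0: numerator ~ 3·x, denominator ~ 4·x.
The limit of the ratio is 3/4.

Final answer: 3/4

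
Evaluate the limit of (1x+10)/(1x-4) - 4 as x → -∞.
Evaluate the dominant behaviour as x → -∞; each term tends to a finite value or vanishes.
Limit = -3.

Final answer: -3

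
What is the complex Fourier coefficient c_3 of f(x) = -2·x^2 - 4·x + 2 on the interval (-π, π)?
Compute the real Fourier coefficients first: a_3 = 8/9, b_3 = -8/3.
Then c_3 = (a_3 − i·b_3)/2 = 4/9 + 4·i/3.

Final answer: 4/9 + 4·i/3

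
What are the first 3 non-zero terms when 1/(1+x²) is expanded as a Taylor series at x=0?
x^4 - x^2 + 1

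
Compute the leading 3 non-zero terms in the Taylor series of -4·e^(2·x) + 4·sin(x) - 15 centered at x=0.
-8·x^2 - 4·x - 19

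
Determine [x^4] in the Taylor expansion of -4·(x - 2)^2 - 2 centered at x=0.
Expand to order 4: -4·(x - 2)^2 - 2 = -4·x^2 + 16·x - 18 + O(x^5).
The coefficient of x^4 is 0.

Final answer: 0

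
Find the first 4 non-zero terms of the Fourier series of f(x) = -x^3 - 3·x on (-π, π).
(6 - 2·π^2)·sin(x) + (3/2 + π^2)·sin(2·x) + (-2·π^2/3 - 14/9)·sin(3·x) + (21/16 + π^2/2)·sin(4·x)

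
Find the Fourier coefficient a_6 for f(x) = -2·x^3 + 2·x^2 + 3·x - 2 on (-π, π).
a_6 = (1/π) ∫_{-π}^{π} f(x)·cos(6x) dx.
Evaluate the integral (use parity and integration by parts as needed): a_6 = 2/9.

Final answer: 2/9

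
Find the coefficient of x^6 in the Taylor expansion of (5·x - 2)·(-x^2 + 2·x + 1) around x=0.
Expand to order 6: (5·x - 2)·(-x^2 + 2·x + 1) = -5·x^3 + 12·x^2 + x - 2 + O(x^7).
The coefficient of x^6 is 0.

Final answer: 0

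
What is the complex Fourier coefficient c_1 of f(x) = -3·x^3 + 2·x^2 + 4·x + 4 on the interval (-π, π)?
Compute the real Fourier coefficients first: a_1 = -8, b_1 = 44 - 6·π^2.
Then c_1 = (a_1 − i·b_1)/2 = -4 - 22·i + 3·i·π^2.

Final answer: -4 - 22·i + 3·i·π^2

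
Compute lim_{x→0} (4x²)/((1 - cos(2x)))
Both numerator and denominator → 0 as x → 0; this is a 0/0 indeterminate form.
Expand each to leading order near x = 0: numerator ~ 4·x^2, denominator ~ 2·x^2.
The limit of the ratio is 2.

Final answer: 2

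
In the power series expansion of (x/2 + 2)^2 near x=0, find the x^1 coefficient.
Expand to order 1: (x/2 + 2)^2 = 2·x + 4 + O(x^2).
The coefficient of x^1 is 2.

Final answer: 2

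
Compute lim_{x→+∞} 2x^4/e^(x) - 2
The quotient is an ∞/∞ indeterminate form as x → +∞.
The exponential denominator e^(x) dominates the polynomial numerator (e^x ≫ x^4 as x → ∞), so the quotient → 0.
Adding the constant: 0 - 2 = -2. Limit = -2.

Final answer: -2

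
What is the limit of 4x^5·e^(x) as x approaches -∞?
This is a 0·∞ indeterminate form at x → -∞.
Rewrite the product as 4x^5 / e^(-x) (an ∞/∞ form) and apply L'Hôpital, or use the standard hierarchy e^(|x|) ≫ |x^5| as x → -∞.
The indeterminate product → 0, so the limit = 0.

Final answer: 0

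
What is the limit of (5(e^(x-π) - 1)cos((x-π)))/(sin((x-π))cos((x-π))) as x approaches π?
Both numerator and denominator → 0 as x → π; this is a 0/0 indeterminate form.
Expand each to leading order near x = π: numerator ~ 5·(x - π), denominator ~ (x - π).
The limit of the ratio is 5.

Final answer: 5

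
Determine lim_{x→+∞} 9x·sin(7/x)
As x → +∞: let u = 7/x → 0⁺; then 9·x·sin(7/x) = 9·7·sin(u)/u → 9·7·1 = 63.
Limit = 63.

Final answer: 63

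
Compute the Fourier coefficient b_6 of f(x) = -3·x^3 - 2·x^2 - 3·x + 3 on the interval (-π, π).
b_6 = (1/π) ∫_{-π}^{π} f(x)·sin(6x) dx.
Evaluate the integral (use parity and integration by parts as needed): b_6 = 5/6 + π^2.

Final answer: 5/6 + π^2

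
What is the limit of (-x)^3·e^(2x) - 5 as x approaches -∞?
The product is a 0·∞ indeterminate form at x → -∞.
Rewrite the product as (-x)^3 / e^(-2x) (an ∞/∞ form) and apply L'Hôpital, or use the standard hierarchy e^(2|x|) ≫ |(-x)^3| as x → -∞.
The indeterminate product → 0, so the limit = -5.

Final answer: -5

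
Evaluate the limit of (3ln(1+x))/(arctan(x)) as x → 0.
Both numerator and denominator → 0 as x → 0; this is a 0/0 indeterminate form.
Expand each to leading order near x = 0: numerator ~ 3·x, denominator ~ x.
The limit of the ratio is 3.

Final answer: 3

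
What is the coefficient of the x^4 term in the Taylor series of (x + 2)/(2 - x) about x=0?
Expand to order 4: (x + 2)/(2 - x) = x^4/8 + x^3/4 + x^2/2 + x + 1 + O(x^5).
The coefficient of x^4 is 1/8.

Final answer: 1/8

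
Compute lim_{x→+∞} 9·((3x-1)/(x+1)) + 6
Evaluate the dominant behaviour as x → +∞; each term tends to a finite value or vanishes.
Limit = 33.

Final answer: 33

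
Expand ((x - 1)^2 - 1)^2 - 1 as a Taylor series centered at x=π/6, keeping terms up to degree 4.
-1 - π^3/54 + π^4/1296 + π^2/9 + (-π^2/3 + π^3/54 + 4·π/3)·(x - π/6) + (-2·π + π^2/6 + 4)·(x - π/6)^2 + (-4 + 2·π/3)·(x - π/6)^3 + (x - π/6)^4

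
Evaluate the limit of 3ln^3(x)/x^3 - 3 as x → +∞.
The quotient is an ∞/∞ indeterminate form as x → +∞.
The polynomial denominator x^3 dominates the logarithmic numerator (any positive power of x ≫ ln^3(x) as x → ∞), so the quotient → 0.
Adding the constant: 0 - 3 = -3. Limit = -3.

Final answer: -3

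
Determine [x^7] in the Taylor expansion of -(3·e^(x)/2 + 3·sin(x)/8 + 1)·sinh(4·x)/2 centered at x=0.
Expand to order 7: -(3·e^(x)/2 + 3·sin(x)/8 + 1)·sinh(4·x)/2 = -38309·x^7/5040 - 289·x^6/32 - 355·x^5/24 - 83·x^4/8 - 89·x^3/6 - 15·x^2/4 - 5·x + O(x^8).
The coefficient of x^7 is -38309/5040.

Final answer: -38309/5040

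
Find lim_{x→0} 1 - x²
Direct substitution at x = 0 gives 1.

Final answer: 1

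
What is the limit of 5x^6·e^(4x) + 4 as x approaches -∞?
The product is a 0·∞ indeterminate form at x → -∞.
Rewrite the product as 5x^6 / e^(-4x) (an ∞/∞ form) and apply L'Hôpital, or use the standard hierarchy e^(4|x|) ≫ |x^6| as x → -∞.
The indeterminate product → 0, so the limit = 4.

Final answer: 4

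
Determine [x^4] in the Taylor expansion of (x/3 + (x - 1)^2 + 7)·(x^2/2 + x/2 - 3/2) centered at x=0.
Expand to order 4: (x/3 + (x - 1)^2 + 7)·(x^2/2 + x/2 - 3/2) = x^4/2 - x^3/3 + 5·x^2/3 + 13·x/2 - 12 + O(x^5).
The coefficient of x^4 is 1/2.

Final answer: 1/2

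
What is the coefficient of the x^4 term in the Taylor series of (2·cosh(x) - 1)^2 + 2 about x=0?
Expand to order 4: (2·cosh(x) - 1)^2 + 2 = 7·x^4/6 + 2·x^2 + 3 + O(x^5).
The coefficient of x^4 is 7/6.

Final answer: 7/6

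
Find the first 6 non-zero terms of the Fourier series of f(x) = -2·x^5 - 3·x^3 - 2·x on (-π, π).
(-448 - 4·π^4 + 74·π^2)·sin(x) + (-7·π^2 + 25/2 + 2·π^4)·sin(2·x) + (-4·π^4/3 - 160/81 + 26·π^2/27)·sin(3·x) + (29/32 + π^2/4 + π^4)·sin(4·x) + (-4·π^4/5 - 14·π^2/25 - 416/625)·sin(5·x) + (91/162 + 17·π^2/27 + 2·π^4/3)·sin(6·x)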